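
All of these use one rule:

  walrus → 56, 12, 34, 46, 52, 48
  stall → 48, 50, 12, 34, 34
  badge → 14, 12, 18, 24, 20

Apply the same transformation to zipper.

w(#23)→56 and a(#1)→12: differences scale by 2, so n = 2·pos + 10. The formula is n = 2×(alphabet index, a=1) + 10.
For zipper: z=26→62, i=9→28, p=16→42, p=16→42, e=5→20, r=18→46.

62, 28, 42, 42, 20, 46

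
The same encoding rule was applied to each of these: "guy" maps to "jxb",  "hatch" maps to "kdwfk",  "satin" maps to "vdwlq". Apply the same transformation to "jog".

Compare letters: g→j is +3, u→x is +3, y→b is +3 — a constant shift. Each letter is shifted forward by 3 in the alphabet (a Caesar shift of +3).
For jog: j+3=m, o+3=r, g+3=j.

mrj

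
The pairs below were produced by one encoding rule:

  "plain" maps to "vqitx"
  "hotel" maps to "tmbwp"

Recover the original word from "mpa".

The output letters match the input read backwards, each shifted +8: plain reversed is nialp. Read the word backwards and shift each letter +8.
Reversing it on mpa: shift back: m−8=e, p−8=h, a−8=s → ehs; then reverse → she.

she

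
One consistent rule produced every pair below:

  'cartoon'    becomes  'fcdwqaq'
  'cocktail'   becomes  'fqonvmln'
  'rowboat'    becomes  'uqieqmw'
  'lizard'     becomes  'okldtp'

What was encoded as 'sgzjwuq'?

Shifts by position in cartoon: pos 0: c→f (+3), pos 1: a→c (+2), pos 2: r→d (+12), pos 3: t→w (+3), pos 4: o→q (+2), pos 5: o→a (+12) — repeating every 3. A repeating key of period 3 is used — shifts +3, +2, +12 over and over.
Reversing it on sgzjwuq: s−3=p, g−2=e, z−12=n, j−3=g, w−2=u, u−12=i, q−3=n.

penguin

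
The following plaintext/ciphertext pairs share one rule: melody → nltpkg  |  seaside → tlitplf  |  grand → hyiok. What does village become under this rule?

Shifts by position in melody: pos 0: m→n (+1), pos 1: e→l (+7), pos 2: l→t (+8), pos 3: o→p (+1), pos 4: d→k (+7), pos 5: y→g (+8) — repeating every 3. A repeating key of period 3 is used — shifts +1, +7, +8 over and over.
For village: v+1=w, i+7=p, l+8=t, l+1=m, a+7=h, g+8=o, e+1=f.

wptmhof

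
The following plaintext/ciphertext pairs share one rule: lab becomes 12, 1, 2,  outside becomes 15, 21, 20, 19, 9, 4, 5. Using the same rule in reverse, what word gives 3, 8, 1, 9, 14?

l is letter #12 and maps to 12: an offset of 0. Letters become their 1-indexed alphabet positions: a=1 … z=26.
Reversing it on 3, 8, 1, 9, 14: 3=c, 8=h, 1=a, 9=i, 14=n.

chain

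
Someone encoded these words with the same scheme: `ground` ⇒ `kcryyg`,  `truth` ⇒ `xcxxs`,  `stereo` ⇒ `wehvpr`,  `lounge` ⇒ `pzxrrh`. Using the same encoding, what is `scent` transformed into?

wnhre

Shifts by position in ground: pos 0: g→k (+4), pos 1: r→c (+11), pos 2: o→r (+3), pos 3: u→y (+4), pos 4: n→y (+11), pos 5: d→g (+3) — repeating every 3. It's a Vigenère-style cipher with numeric key [4,11,3]: position i shifts by key[i mod 3].
On scent: s+4=w, c+11=n, e+3=h, n+4=r, t+11=e.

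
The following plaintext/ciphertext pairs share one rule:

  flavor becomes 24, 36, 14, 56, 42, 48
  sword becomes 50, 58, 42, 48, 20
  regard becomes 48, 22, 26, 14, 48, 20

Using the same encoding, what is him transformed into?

f(#6)→24 and l(#12)→36: differences scale by 2, so n = 2·pos + 12. Each letter becomes 2×(its alphabet position, a=1..z=26) + 12.
Applying it to him: h=8→28, i=9→30, m=13→38.

28, 30, 38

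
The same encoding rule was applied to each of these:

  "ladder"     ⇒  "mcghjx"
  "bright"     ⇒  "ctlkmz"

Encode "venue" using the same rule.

wgqyj

In ladder: l→m is +1, a→c is +2, d→g is +3, d→h is +4 — the shift increases by 1 each position. Letter i (0-indexed) is shifted by i+1, so successive shifts are 1, 2, 3, ….
On venue: v+1=w, e+2=g, n+3=q, u+4=y, e+5=j.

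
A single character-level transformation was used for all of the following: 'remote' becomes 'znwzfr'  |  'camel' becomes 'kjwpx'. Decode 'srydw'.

kiosk

In remote: r→z is +8, e→n is +9, m→w is +10, o→z is +11 — the shift increases by 1 each position. The shift increases by 1 at each position, starting from +8: 8, 9, 10, ….
Decoding srydw: s−8=k, r−9=i, y−10=o, d−11=s, w−12=k.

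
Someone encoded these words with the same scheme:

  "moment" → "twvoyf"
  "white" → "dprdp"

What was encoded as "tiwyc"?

In moment: m→t is +7, o→w is +8, m→v is +9, e→o is +10 — the shift increases by 1 each position. The shift increases by 1 at each position, starting from +7: 7, 8, 9, ….
Reversing it on tiwyc: t−7=m, i−8=a, w−9=n, y−10=o, c−11=r.

manor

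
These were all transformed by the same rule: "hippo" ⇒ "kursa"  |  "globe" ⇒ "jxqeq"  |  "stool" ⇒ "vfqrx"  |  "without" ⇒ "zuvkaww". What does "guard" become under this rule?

Shifts by position in hippo: pos 0: h→k (+3), pos 1: i→u (+12), pos 2: p→r (+2), pos 3: p→s (+3), pos 4: o→a (+12) — repeating every 3. A repeating key of period 3 is used — shifts +3, +12, +2 over and over.
On guard: g+3=j, u+12=g, a+2=c, r+3=u, d+12=p.

jgcup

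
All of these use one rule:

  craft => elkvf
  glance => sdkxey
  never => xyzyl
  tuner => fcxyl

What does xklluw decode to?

c(2)→e(4) and r(17)→l(11) fit y≡23x+10 (mod 26); the inverse of 23 mod 26 is 17. Treating letters as 0–25, the rule is x ↦ 23x + 10 (mod 26).
Undoing it on xklluw: x(23)→17·(23−10)≡13=n; k(10)→17·(10−10)≡0=a; l(11)→17·(11−10)≡17=r; l(11)→17·(11−10)≡17=r; u(20)→17·(20−10)≡14=o; w(22)→17·(22−10)≡22=w (all mod 26).

narrow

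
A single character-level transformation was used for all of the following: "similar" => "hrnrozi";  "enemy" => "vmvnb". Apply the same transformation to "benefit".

Each letter is replaced by its mirror in the alphabet: a↔z, b↔y, c↔x, and so on (the Atbash cipher).
For benefit: b↔y, e↔v, n↔m, e↔v, f↔u, i↔r, t↔g.

yvmvurg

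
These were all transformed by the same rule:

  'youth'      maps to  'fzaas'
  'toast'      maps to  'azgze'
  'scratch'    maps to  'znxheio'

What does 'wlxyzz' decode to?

Shifts by position in youth: pos 0: y→f (+7), pos 1: o→z (+11), pos 2: u→a (+6), pos 3: t→a (+7), pos 4: h→s (+11) — repeating every 3. It's a Vigenère-style cipher with numeric key [7,11,6]: position i shifts by key[i mod 3].
Decoding wlxyzz: w−7=p, l−11=a, x−6=r, y−7=r, z−11=o, z−6=t.

parrot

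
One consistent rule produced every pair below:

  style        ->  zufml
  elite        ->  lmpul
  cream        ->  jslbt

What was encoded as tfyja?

merit

The shifts repeat in a cycle of length 2: positions 0,1,… shift by +7, +1, then the pattern repeats.
Reversing it on tfyja: t−7=m, f−1=e, y−7=r, j−1=i, a−7=t.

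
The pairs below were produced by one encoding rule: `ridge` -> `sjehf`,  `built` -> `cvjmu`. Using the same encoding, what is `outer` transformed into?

pvufs

Every letter moves 1 place later in the alphabet, wrapping around z→a.
On outer: o+1=p, u+1=v, t+1=u, e+1=f, r+1=s.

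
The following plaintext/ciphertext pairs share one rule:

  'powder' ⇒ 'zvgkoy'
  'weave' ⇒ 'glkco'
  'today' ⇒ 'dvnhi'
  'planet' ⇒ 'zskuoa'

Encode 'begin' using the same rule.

Shifts by position in powder: pos 0: p→z (+10), pos 1: o→v (+7), pos 2: w→g (+10), pos 3: d→k (+7) — repeating every 2. A repeating key of period 2 is used — shifts +10, +7 over and over.
On begin: b+10=l, e+7=l, g+10=q, i+7=p, n+10=x.

llqpx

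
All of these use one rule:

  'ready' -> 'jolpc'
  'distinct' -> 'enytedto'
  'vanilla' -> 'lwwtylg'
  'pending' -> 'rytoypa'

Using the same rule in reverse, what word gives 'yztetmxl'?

The output letters match the input read backwards, each shifted +11: ready reversed is ydaer. Two steps: reverse the string, then apply a Caesar shift of +11.
Decoding yztetmxl: shift back: y−11=n, z−11=o, t−11=i, e−11=t, t−11=i, m−11=b, x−11=m, l−11=a → noitibma; then reverse → ambition.

ambition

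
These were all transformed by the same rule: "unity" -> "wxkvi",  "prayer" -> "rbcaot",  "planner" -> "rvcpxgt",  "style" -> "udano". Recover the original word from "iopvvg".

gentle

Shifts by position in unity: pos 0: u→w (+2), pos 1: n→x (+10), pos 2: i→k (+2), pos 3: t→v (+2), pos 4: y→i (+10) — repeating every 3. It's a Vigenère-style cipher with numeric key [2,10,2]: position i shifts by key[i mod 3].
Decoding iopvvg: i−2=g, o−10=e, p−2=n, v−2=t, v−10=l, g−2=e.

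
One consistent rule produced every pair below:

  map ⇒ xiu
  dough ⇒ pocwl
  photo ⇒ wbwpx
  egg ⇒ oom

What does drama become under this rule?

The word is reversed, then every letter is shifted forward by 8.
For drama: reverse → amard; then shift: a+8=i, m+8=u, a+8=i, r+8=z, d+8=l.

iuizl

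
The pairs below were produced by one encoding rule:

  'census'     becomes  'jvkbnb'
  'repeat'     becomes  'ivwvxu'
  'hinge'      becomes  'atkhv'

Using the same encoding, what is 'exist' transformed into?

This is an affine cipher: with a=0,…,z=25, each position x becomes (19x+23) mod 26.
Applying it to exist: e(4)→19·4+23≡21=v; x(23)→19·23+23≡18=s; i(8)→19·8+23≡19=t; s(18)→19·18+23≡1=b; t(19)→19·19+23≡20=u (all mod 26).

vstbu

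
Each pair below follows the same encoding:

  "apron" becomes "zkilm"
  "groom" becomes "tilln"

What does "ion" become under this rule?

rlm

Each pair mirrors across the alphabet (a↔z, p↔k, r↔i): positions sum to 25. Letters are reflected about the middle of the alphabet (position → 25−position): Atbash.
On ion: i↔r, o↔l, n↔m.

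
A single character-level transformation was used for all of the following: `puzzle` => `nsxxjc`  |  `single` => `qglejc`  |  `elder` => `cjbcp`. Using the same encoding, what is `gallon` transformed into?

Compare letters: p→n is +24, u→s is +24, z→x is +24 — a constant shift. Every letter moves 24 places later in the alphabet, wrapping around z→a.
For gallon: g+24=e, a+24=y, l+24=j, l+24=j, o+24=m, n+24=l.

eyjjml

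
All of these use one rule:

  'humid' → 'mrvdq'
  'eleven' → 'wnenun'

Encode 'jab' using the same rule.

Two steps: reverse the string, then apply a Caesar shift of +9.
For jab: reverse → baj; then shift: b+9=k, a+9=j, j+9=s.

kjs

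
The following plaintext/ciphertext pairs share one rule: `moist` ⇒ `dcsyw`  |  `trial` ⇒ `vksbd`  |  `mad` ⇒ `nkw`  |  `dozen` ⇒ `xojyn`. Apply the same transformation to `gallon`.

The output letters match the input read backwards, each shifted +10: moist reversed is tsiom. The word is reversed, then every letter is shifted forward by 10.
Applying it to gallon: reverse → nollag; then shift: n+10=x, o+10=y, l+10=v, l+10=v, a+10=k, g+10=q.

xyvvkq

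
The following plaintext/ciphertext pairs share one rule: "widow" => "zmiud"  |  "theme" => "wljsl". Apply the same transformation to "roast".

usfya

In widow: w→z is +3, i→m is +4, d→i is +5, o→u is +6 — the shift increases by 1 each position. The shift increases by 1 at each position, starting from +3: 3, 4, 5, ….
On roast: r+3=u, o+4=s, a+5=f, s+6=y, t+7=a.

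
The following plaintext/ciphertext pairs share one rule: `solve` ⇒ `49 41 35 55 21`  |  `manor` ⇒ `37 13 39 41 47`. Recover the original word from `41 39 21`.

s(#19)→49 and o(#15)→41: differences scale by 2, so n = 2·pos + 11. With a=1..z=26, the number is 2·pos + 11.
Undoing it on 41 39 21: 41→(41−11)÷2=15=o, 39→(39−11)÷2=14=n, 21→(21−11)÷2=5=e.

one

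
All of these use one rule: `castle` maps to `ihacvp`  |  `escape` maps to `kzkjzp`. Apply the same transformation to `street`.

yaznoe

Each letter shifts forward by (position + 6), i.e. 6, 7, 8, … — the shift grows by one for each successive letter.
Applying it to street: s+6=y, t+7=a, r+8=z, e+9=n, e+10=o, t+11=e.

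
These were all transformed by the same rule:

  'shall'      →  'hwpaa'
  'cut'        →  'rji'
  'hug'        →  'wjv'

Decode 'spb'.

Compare letters: s→h is +15, h→w is +15, a→p is +15 — a constant shift. Every letter moves 15 places later in the alphabet, wrapping around z→a.
Undoing it on spb: s−15=d, p−15=a, b−15=m.

dam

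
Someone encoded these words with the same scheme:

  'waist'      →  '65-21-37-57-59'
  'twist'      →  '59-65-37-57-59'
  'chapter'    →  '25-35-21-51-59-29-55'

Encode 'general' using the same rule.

33-29-47-29-55-21-43

w(#23)→65 and a(#1)→21: differences scale by 2, so n = 2·pos + 19. Each letter becomes 2×(its alphabet position, a=1..z=26) + 19.
For general: g=7→33, e=5→29, n=14→47, e=5→29, r=18→55, a=1→21, l=12→43.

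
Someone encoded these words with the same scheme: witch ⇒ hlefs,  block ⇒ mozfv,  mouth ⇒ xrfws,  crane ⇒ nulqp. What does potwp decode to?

elite

Shifts by position in witch: pos 0: w→h (+11), pos 1: i→l (+3), pos 2: t→e (+11), pos 3: c→f (+3) — repeating every 2. The shifts repeat in a cycle of length 2: positions 0,1,… shift by +11, +3, then the pattern repeats.
Undoing it on potwp: p−11=e, o−3=l, t−11=i, w−3=t, p−11=e.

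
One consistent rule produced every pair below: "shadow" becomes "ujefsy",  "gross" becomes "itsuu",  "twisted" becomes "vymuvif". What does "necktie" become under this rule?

piemvmi

The shift depends on letter class: consonant s→u is +2, but vowel a→e is +4. Vowels shift forward by 4 and consonants shift forward by 2.
Applying it to necktie: n(cons)+2=p, e(vowel)+4=i, c(cons)+2=e, k(cons)+2=m, t(cons)+2=v, i(vowel)+4=m, e(vowel)+4=i.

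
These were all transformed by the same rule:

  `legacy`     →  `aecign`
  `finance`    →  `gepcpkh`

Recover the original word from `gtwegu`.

The output letters match the input read backwards, each shifted +2: legacy reversed is ycagel. Two steps: reverse the string, then apply a Caesar shift of +2.
Reversing it on gtwegu: shift back: g−2=e, t−2=r, w−2=u, e−2=c, g−2=e, u−2=s → eruces; then reverse → secure.

secure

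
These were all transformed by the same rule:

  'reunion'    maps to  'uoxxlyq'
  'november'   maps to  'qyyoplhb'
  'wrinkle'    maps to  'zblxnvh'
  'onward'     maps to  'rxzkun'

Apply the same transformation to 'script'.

vmussd

Shifts by position in reunion: pos 0: r→u (+3), pos 1: e→o (+10), pos 2: u→x (+3), pos 3: n→x (+10) — repeating every 2. It's a Vigenère-style cipher with numeric key [3,10]: position i shifts by key[i mod 2].
Applying it to script: s+3=v, c+10=m, r+3=u, i+10=s, p+3=s, t+10=d.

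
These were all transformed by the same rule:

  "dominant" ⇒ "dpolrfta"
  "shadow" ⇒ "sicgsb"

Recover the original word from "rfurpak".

resolve

The shift increases by 1 at each position, starting from +0: 0, 1, 2, ….
Decoding rfurpak: r−0=r, f−1=e, u−2=s, r−3=o, p−4=l, a−5=v, k−6=e.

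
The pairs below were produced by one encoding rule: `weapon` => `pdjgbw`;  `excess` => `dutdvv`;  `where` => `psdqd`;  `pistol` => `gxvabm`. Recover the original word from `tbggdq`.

w(22)→p(15) and e(4)→d(3) fit y≡5x+9 (mod 26); the inverse of 5 mod 26 is 21. Treating letters as 0–25, the rule is x ↦ 5x + 9 (mod 26).
Reversing it on tbggdq: t(19)→21·(19−9)≡2=c; b(1)→21·(1−9)≡14=o; g(6)→21·(6−9)≡15=p; g(6)→21·(6−9)≡15=p; d(3)→21·(3−9)≡4=e; q(16)→21·(16−9)≡17=r (all mod 26).

copper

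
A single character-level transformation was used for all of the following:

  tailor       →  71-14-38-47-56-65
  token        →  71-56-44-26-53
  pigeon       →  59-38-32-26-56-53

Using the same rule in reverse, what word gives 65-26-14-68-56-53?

t(#20)→71 and a(#1)→14: differences scale by 3, so n = 3·pos + 11. The formula is n = 3×(alphabet index, a=1) + 11.
Decoding 65-26-14-68-56-53: 65→(65−11)÷3=18=r, 26→(26−11)÷3=5=e, 14→(14−11)÷3=1=a, 68→(68−11)÷3=19=s, 56→(56−11)÷3=15=o, 53→(53−11)÷3=14=n.

reason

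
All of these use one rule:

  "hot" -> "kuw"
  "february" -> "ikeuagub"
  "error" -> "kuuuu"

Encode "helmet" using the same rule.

kkopkw

The shift depends on letter class: consonant h→k is +3, but vowel o→u is +6. Vowels shift forward by 6 and consonants shift forward by 3.
For helmet: h(cons)+3=k, e(vowel)+6=k, l(cons)+3=o, m(cons)+3=p, e(vowel)+6=k, t(cons)+3=w.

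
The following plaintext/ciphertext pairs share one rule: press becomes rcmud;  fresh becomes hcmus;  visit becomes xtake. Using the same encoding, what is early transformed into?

Shifts by position in press: pos 0: p→r (+2), pos 1: r→c (+11), pos 2: e→m (+8), pos 3: s→u (+2), pos 4: s→d (+11) — repeating every 3. A repeating key of period 3 is used — shifts +2, +11, +8 over and over.
Applying it to early: e+2=g, a+11=l, r+8=z, l+2=n, y+11=j.

glznj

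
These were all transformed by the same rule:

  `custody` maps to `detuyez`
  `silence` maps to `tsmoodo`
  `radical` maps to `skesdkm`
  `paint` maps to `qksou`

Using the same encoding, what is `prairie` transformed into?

The shift depends on letter class: consonant c→d is +1, but vowel u→e is +10. Two shifts are in play — +10 for a/e/i/o/u, +1 for every other letter.
On prairie: p(cons)+1=q, r(cons)+1=s, a(vowel)+10=k, i(vowel)+10=s, r(cons)+1=s, i(vowel)+10=s, e(vowel)+10=o.

qskssso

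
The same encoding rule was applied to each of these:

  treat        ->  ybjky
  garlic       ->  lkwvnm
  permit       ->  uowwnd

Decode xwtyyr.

smooth

Shifts by position in treat: pos 0: t→y (+5), pos 1: r→b (+10), pos 2: e→j (+5), pos 3: a→k (+10) — repeating every 2. It's a Vigenère-style cipher with numeric key [5,10]: position i shifts by key[i mod 2].
Reversing it on xwtyyr: x−5=s, w−10=m, t−5=o, y−10=o, y−5=t, r−10=h.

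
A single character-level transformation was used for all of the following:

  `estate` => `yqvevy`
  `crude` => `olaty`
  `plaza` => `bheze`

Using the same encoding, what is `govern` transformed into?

e(4)→y(24) and s(18)→q(16) fit y≡5x+4 (mod 26); the inverse of 5 mod 26 is 21. Treating letters as 0–25, the rule is x ↦ 5x + 4 (mod 26).
Applying it to govern: g(6)→5·6+4≡8=i; o(14)→5·14+4≡22=w; v(21)→5·21+4≡5=f; e(4)→5·4+4≡24=y; r(17)→5·17+4≡11=l; n(13)→5·13+4≡17=r (all mod 26).

iwfylr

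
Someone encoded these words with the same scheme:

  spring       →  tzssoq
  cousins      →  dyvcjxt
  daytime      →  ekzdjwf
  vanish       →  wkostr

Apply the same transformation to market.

nksufd

The shifts repeat in a cycle of length 2: positions 0,1,… shift by +1, +10, then the pattern repeats.
Applying it to market: m+1=n, a+10=k, r+1=s, k+10=u, e+1=f, t+10=d.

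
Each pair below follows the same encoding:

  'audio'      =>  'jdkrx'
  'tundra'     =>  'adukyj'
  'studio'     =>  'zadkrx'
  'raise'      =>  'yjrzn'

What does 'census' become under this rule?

The rule splits by letter class: vowels +9, consonants +7.
Applying it to census: c(cons)+7=j, e(vowel)+9=n, n(cons)+7=u, s(cons)+7=z, u(vowel)+9=d, s(cons)+7=z.

jnuzdz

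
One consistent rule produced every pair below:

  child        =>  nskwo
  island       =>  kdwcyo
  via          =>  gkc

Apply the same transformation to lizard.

wkkcco

The shift depends on letter class: consonant c→n is +11, but vowel i→k is +2. The rule splits by letter class: vowels +2, consonants +11.
On lizard: l(cons)+11=w, i(vowel)+2=k, z(cons)+11=k, a(vowel)+2=c, r(cons)+11=c, d(cons)+11=o.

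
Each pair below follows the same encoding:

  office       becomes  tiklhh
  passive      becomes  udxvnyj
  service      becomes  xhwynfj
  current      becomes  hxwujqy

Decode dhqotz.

Shifts by position in office: pos 0: o→t (+5), pos 1: f→i (+3), pos 2: f→k (+5), pos 3: i→l (+3) — repeating every 2. It's a Vigenère-style cipher with numeric key [5,3]: position i shifts by key[i mod 2].
Undoing it on dhqotz: d−5=y, h−3=e, q−5=l, o−3=l, t−5=o, z−3=w.

yellow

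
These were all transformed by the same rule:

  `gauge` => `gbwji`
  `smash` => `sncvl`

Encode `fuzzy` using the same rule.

fvbcc

Letter i (0-indexed) is shifted by i+0, so successive shifts are 0, 1, 2, ….
On fuzzy: f+0=f, u+1=v, z+2=b, z+3=c, y+4=c.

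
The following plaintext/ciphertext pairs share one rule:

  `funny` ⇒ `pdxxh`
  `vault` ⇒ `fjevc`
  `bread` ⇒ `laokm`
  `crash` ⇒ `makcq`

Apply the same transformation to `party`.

Shifts by position in funny: pos 0: f→p (+10), pos 1: u→d (+9), pos 2: n→x (+10), pos 3: n→x (+10), pos 4: y→h (+9) — repeating every 3. A repeating key of period 3 is used — shifts +10, +9, +10 over and over.
On party: p+10=z, a+9=j, r+10=b, t+10=d, y+9=h.

zjbdh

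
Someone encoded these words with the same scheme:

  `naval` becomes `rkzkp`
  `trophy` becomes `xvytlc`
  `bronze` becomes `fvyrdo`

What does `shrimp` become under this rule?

The shift depends on letter class: consonant n→r is +4, but vowel a→k is +10. The rule splits by letter class: vowels +10, consonants +4.
On shrimp: s(cons)+4=w, h(cons)+4=l, r(cons)+4=v, i(vowel)+10=s, m(cons)+4=q, p(cons)+4=t.

wlvsqt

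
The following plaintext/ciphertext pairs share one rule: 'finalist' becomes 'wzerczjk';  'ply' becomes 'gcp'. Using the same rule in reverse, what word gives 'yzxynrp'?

Compare letters: f→w is +17, i→z is +17, n→e is +17 — a constant shift. It's a constant shift of +17 (ROT17).
Reversing it on yzxynrp: y−17=h, z−17=i, x−17=g, y−17=h, n−17=w, r−17=a, p−17=y.

highway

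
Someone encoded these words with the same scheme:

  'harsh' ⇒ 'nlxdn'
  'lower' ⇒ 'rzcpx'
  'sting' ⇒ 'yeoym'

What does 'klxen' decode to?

Shifts by position in harsh: pos 0: h→n (+6), pos 1: a→l (+11), pos 2: r→x (+6), pos 3: s→d (+11) — repeating every 2. A repeating key of period 2 is used — shifts +6, +11 over and over.
Reversing it on klxen: k−6=e, l−11=a, x−6=r, e−11=t, n−6=h.

earth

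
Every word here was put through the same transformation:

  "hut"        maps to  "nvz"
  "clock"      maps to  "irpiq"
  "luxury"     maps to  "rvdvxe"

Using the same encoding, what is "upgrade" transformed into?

Vowels shift forward by 1 and consonants shift forward by 6.
On upgrade: u(vowel)+1=v, p(cons)+6=v, g(cons)+6=m, r(cons)+6=x, a(vowel)+1=b, d(cons)+6=j, e(vowel)+1=f.

vvmxbjf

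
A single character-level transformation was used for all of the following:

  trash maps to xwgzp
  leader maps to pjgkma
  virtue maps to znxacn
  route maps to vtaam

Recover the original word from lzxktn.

Letter i (0-indexed) is shifted by i+4, so successive shifts are 4, 5, 6, ….
Decoding lzxktn: l−4=h, z−5=u, x−6=r, k−7=d, t−8=l, n−9=e.

hurdle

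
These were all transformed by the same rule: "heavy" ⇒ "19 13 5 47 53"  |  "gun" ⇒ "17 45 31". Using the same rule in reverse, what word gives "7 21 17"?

big

h(#8)→19 and e(#5)→13: differences scale by 2, so n = 2·pos + 3. Each letter becomes 2×(its alphabet position, a=1..z=26) + 3.
Decoding 7 21 17: 7→(7−3)÷2=2=b, 21→(21−3)÷2=9=i, 17→(17−3)÷2=7=g.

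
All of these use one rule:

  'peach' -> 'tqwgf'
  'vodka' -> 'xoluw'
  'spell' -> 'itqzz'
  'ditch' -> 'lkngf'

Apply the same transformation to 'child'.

gfkzl

This is an affine cipher: with a=0,…,z=25, each position x becomes (5x+22) mod 26.
For child: c(2)→5·2+22≡6=g; h(7)→5·7+22≡5=f; i(8)→5·8+22≡10=k; l(11)→5·11+22≡25=z; d(3)→5·3+22≡11=l (all mod 26).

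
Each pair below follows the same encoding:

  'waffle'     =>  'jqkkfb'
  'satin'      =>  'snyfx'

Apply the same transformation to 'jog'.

lto

The output letters match the input read backwards, each shifted +5: waffle reversed is elffaw. The word is reversed, then every letter is shifted forward by 5.
Applying it to jog: reverse → goj; then shift: g+5=l, o+5=t, j+5=o.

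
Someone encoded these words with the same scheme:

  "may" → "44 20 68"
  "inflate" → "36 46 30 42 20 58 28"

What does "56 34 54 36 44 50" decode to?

m(#13)→44 and a(#1)→20: differences scale by 2, so n = 2·pos + 18. The formula is n = 2×(alphabet index, a=1) + 18.
Reversing it on 56 34 54 36 44 50: 56→(56−18)÷2=19=s, 34→(34−18)÷2=8=h, 54→(54−18)÷2=18=r, 36→(36−18)÷2=9=i, 44→(44−18)÷2=13=m, 50→(50−18)÷2=16=p.

shrimp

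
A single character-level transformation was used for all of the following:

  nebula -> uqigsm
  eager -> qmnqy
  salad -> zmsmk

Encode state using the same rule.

The shift depends on letter class: consonant n→u is +7, but vowel e→q is +12. Vowels shift forward by 12 and consonants shift forward by 7.
On state: s(cons)+7=z, t(cons)+7=a, a(vowel)+12=m, t(cons)+7=a, e(vowel)+12=q.

zamaq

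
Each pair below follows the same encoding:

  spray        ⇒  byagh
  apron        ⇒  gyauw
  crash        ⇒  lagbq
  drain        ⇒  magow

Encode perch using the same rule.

The shift depends on letter class: consonant s→b is +9, but vowel a→g is +6. The rule splits by letter class: vowels +6, consonants +9.
On perch: p(cons)+9=y, e(vowel)+6=k, r(cons)+9=a, c(cons)+9=l, h(cons)+9=q.

ykalq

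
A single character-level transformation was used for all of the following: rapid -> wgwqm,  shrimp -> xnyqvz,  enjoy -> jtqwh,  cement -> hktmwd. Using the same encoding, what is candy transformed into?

In rapid: r→w is +5, a→g is +6, p→w is +7, i→q is +8 — the shift increases by 1 each position. The shift increases by 1 at each position, starting from +5: 5, 6, 7, ….
On candy: c+5=h, a+6=g, n+7=u, d+8=l, y+9=h.

hgulh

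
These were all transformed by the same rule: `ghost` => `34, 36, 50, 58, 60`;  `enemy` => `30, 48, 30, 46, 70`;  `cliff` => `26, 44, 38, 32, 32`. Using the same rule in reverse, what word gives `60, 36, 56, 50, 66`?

Each letter becomes 2×(its alphabet position, a=1..z=26) + 20.
Undoing it on 60, 36, 56, 50, 66: 60→(60−20)÷2=20=t, 36→(36−20)÷2=8=h, 56→(56−20)÷2=18=r, 50→(50−20)÷2=15=o, 66→(66−20)÷2=23=w.

throw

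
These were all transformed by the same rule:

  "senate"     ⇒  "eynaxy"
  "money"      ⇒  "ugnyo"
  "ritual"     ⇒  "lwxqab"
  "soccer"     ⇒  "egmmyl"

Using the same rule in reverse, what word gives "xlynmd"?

Treating letters as 0–25, the rule is x ↦ 19x + 0 (mod 26).
Decoding xlynmd: x(23)→11·(23−0)≡19=t; l(11)→11·(11−0)≡17=r; y(24)→11·(24−0)≡4=e; n(13)→11·(13−0)≡13=n; m(12)→11·(12−0)≡2=c; d(3)→11·(3−0)≡7=h (all mod 26).

trench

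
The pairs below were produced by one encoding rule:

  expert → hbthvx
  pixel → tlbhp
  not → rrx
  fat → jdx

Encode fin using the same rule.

jlr

The shift depends on letter class: consonant x→b is +4, but vowel e→h is +3. Vowels shift forward by 3 and consonants shift forward by 4.
On fin: f(cons)+4=j, i(vowel)+3=l, n(cons)+4=r.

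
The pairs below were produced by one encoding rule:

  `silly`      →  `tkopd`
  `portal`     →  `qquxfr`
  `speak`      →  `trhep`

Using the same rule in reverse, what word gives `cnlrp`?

blink

In silly: s→t is +1, i→k is +2, l→o is +3, l→p is +4 — the shift increases by 1 each position. Letter i (0-indexed) is shifted by i+1, so successive shifts are 1, 2, 3, ….
Reversing it on cnlrp: c−1=b, n−2=l, l−3=i, r−4=n, p−5=k.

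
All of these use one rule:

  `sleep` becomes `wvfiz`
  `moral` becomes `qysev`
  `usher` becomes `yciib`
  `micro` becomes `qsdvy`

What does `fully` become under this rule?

jempi

A repeating key of period 3 is used — shifts +4, +10, +1 over and over.
On fully: f+4=j, u+10=e, l+1=m, l+4=p, y+10=i.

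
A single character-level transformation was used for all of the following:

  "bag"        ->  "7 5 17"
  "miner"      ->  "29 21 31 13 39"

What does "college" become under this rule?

b(#2)→7 and a(#1)→5: differences scale by 2, so n = 2·pos + 3. Each letter becomes 2×(its alphabet position, a=1..z=26) + 3.
On college: c=3→9, o=15→33, l=12→27, l=12→27, e=5→13, g=7→17, e=5→13.

9 33 27 27 13 17 13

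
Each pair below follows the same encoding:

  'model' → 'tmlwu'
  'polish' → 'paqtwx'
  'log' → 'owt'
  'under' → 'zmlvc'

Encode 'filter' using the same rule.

The output letters match the input read backwards, each shifted +8: model reversed is ledom. Read the word backwards and shift each letter +8.
For filter: reverse → retlif; then shift: r+8=z, e+8=m, t+8=b, l+8=t, i+8=q, f+8=n.

zmbtqn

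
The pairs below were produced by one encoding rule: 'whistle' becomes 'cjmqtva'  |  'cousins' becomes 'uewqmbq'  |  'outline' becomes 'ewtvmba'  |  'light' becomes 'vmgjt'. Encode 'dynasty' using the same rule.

w(22)→c(2) and h(7)→j(9) fit y≡3x+14 (mod 26); the inverse of 3 mod 26 is 9. Each letter's alphabet position (a=0..z=25) is mapped through 3·x+14 mod 26 — an affine cipher.
Applying it to dynasty: d(3)→3·3+14≡23=x; y(24)→3·24+14≡8=i; n(13)→3·13+14≡1=b; a(0)→3·0+14≡14=o; s(18)→3·18+14≡16=q; t(19)→3·19+14≡19=t; y(24)→3·24+14≡8=i (all mod 26).

xiboqti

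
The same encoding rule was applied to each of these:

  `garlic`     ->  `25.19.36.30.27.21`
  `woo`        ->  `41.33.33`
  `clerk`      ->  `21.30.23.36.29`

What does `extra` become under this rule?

23.42.38.36.19

g is letter #7 and maps to 25: an offset of 18. Each letter is replaced by its alphabet position (a=1..z=26) + 18.
On extra: e=5→23, x=24→42, t=20→38, r=18→36, a=1→19.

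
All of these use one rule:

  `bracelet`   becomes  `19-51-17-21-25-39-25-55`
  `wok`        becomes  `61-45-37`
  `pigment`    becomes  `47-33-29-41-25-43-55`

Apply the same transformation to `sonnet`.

b(#2)→19 and r(#18)→51: differences scale by 2, so n = 2·pos + 15. With a=1..z=26, the number is 2·pos + 15.
Applying it to sonnet: s=19→53, o=15→45, n=14→43, n=14→43, e=5→25, t=20→55.

53-45-43-43-25-55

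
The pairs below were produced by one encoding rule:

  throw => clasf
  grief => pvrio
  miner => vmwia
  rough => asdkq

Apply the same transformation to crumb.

A repeating key of period 2 is used — shifts +9, +4 over and over.
For crumb: c+9=l, r+4=v, u+9=d, m+4=q, b+9=k.

lvdqk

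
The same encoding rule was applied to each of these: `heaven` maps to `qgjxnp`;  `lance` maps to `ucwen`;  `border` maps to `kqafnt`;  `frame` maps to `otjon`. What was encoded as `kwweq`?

Shifts by position in heaven: pos 0: h→q (+9), pos 1: e→g (+2), pos 2: a→j (+9), pos 3: v→x (+2) — repeating every 2. It's a Vigenère-style cipher with numeric key [9,2]: position i shifts by key[i mod 2].
Decoding kwweq: k−9=b, w−2=u, w−9=n, e−2=c, q−9=h.

bunch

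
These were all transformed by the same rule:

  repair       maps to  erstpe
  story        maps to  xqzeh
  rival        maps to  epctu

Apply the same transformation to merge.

Each letter's alphabet position (a=0..z=25) is mapped through 19·x+19 mod 26 — an affine cipher.
For merge: m(12)→19·12+19≡13=n; e(4)→19·4+19≡17=r; r(17)→19·17+19≡4=e; g(6)→19·6+19≡3=d; e(4)→19·4+19≡17=r (all mod 26).

nredr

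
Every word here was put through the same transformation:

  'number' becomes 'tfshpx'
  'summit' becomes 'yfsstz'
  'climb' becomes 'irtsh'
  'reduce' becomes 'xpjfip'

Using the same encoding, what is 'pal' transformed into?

Vowels shift forward by 11 and consonants shift forward by 6.
On pal: p(cons)+6=v, a(vowel)+11=l, l(cons)+6=r.

vlr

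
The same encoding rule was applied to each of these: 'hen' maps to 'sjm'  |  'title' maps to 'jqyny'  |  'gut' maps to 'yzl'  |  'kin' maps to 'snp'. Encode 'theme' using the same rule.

The output letters match the input read backwards, each shifted +5: hen reversed is neh. Read the word backwards and shift each letter +5.
On theme: reverse → emeht; then shift: e+5=j, m+5=r, e+5=j, h+5=m, t+5=y.

jrjmy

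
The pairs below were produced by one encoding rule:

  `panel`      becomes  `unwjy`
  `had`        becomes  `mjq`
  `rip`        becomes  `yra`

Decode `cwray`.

print

The output letters match the input read backwards, each shifted +9: panel reversed is lenap. The word is reversed, then every letter is shifted forward by 9.
Reversing it on cwray: shift back: c−9=t, w−9=n, r−9=i, a−9=r, y−9=p → tnirp; then reverse → print.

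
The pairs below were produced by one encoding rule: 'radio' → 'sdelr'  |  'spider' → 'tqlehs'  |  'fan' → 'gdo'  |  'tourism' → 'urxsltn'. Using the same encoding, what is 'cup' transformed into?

The shift depends on letter class: consonant r→s is +1, but vowel a→d is +3. The rule splits by letter class: vowels +3, consonants +1.
For cup: c(cons)+1=d, u(vowel)+3=x, p(cons)+1=q.

dxq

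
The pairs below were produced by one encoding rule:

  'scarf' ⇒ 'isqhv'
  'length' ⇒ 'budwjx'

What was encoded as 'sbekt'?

cloud

Compare letters: s→i is +16, c→s is +16, a→q is +16 — a constant shift. It's a constant shift of +16 (ROT16).
Reversing it on sbekt: s−16=c, b−16=l, e−16=o, k−16=u, t−16=d.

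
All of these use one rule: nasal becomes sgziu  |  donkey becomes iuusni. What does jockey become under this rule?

In nasal: n→s is +5, a→g is +6, s→z is +7, a→i is +8 — the shift increases by 1 each position. Each letter shifts forward by (position + 5), i.e. 5, 6, 7, … — the shift grows by one for each successive letter.
For jockey: j+5=o, o+6=u, c+7=j, k+8=s, e+9=n, y+10=i.

oujsni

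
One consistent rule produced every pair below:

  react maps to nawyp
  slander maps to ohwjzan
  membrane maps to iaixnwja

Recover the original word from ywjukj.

canyon

Compare letters: r→n is +22, e→a is +22, a→w is +22 — a constant shift. This is a Caesar cipher with shift 22.
Reversing it on ywjukj: y−22=c, w−22=a, j−22=n, u−22=y, k−22=o, j−22=n.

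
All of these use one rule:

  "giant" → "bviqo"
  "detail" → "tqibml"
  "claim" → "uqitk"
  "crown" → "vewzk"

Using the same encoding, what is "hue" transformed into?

The output letters match the input read backwards, each shifted +8: giant reversed is tnaig. Two steps: reverse the string, then apply a Caesar shift of +8.
On hue: reverse → euh; then shift: e+8=m, u+8=c, h+8=p.

mcp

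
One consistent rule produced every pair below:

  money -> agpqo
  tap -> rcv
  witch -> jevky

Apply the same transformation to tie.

gkv

The output letters match the input read backwards, each shifted +2: money reversed is yenom. The word is reversed, then every letter is shifted forward by 2.
On tie: reverse → eit; then shift: e+2=g, i+2=k, t+2=v.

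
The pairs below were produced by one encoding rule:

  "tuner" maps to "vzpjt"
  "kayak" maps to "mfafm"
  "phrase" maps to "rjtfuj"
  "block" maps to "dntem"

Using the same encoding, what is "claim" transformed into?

enfno

The shift depends on letter class: consonant t→v is +2, but vowel u→z is +5. Vowels shift forward by 5 and consonants shift forward by 2.
Applying it to claim: c(cons)+2=e, l(cons)+2=n, a(vowel)+5=f, i(vowel)+5=n, m(cons)+2=o.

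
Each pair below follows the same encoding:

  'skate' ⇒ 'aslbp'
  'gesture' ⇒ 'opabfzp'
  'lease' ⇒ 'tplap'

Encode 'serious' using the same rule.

The shift depends on letter class: consonant s→a is +8, but vowel a→l is +11. Two shifts are in play — +11 for a/e/i/o/u, +8 for every other letter.
Applying it to serious: s(cons)+8=a, e(vowel)+11=p, r(cons)+8=z, i(vowel)+11=t, o(vowel)+11=z, u(vowel)+11=f, s(cons)+8=a.

apztzfa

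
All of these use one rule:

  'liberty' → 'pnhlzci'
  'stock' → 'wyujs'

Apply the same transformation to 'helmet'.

ljrtmc

Each letter shifts forward by (position + 4), i.e. 4, 5, 6, … — the shift grows by one for each successive letter.
Applying it to helmet: h+4=l, e+5=j, l+6=r, m+7=t, e+8=m, t+9=c.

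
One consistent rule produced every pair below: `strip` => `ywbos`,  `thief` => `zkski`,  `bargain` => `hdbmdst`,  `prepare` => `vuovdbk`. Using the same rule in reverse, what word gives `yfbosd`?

script

Shifts by position in strip: pos 0: s→y (+6), pos 1: t→w (+3), pos 2: r→b (+10), pos 3: i→o (+6), pos 4: p→s (+3) — repeating every 3. The shifts repeat in a cycle of length 3: positions 0,1,… shift by +6, +3, +10, then the pattern repeats.
Decoding yfbosd: y−6=s, f−3=c, b−10=r, o−6=i, s−3=p, d−10=t.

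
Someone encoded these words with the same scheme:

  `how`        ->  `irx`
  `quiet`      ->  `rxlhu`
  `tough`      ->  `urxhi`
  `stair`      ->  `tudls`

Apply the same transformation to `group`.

hsrxq

Vowels shift forward by 3 and consonants shift forward by 1.
For group: g(cons)+1=h, r(cons)+1=s, o(vowel)+3=r, u(vowel)+3=x, p(cons)+1=q.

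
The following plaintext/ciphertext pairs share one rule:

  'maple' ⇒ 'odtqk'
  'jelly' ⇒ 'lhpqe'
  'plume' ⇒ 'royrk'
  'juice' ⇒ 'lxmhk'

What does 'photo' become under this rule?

rksyu

In maple: m→o is +2, a→d is +3, p→t is +4, l→q is +5 — the shift increases by 1 each position. Letter i (0-indexed) is shifted by i+2, so successive shifts are 2, 3, 4, ….
On photo: p+2=r, h+3=k, o+4=s, t+5=y, o+6=u.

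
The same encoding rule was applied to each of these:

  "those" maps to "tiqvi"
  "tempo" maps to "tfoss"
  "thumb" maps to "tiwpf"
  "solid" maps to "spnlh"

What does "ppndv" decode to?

In those: t→t is +0, h→i is +1, o→q is +2, s→v is +3 — the shift increases by 1 each position. Letter i (0-indexed) is shifted by i+0, so successive shifts are 0, 1, 2, ….
Undoing it on ppndv: p−0=p, p−1=o, n−2=l, d−3=a, v−4=r.

polar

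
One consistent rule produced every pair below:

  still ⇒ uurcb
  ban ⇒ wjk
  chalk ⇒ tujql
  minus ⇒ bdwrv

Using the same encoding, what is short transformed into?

The output letters match the input read backwards, each shifted +9: still reversed is llits. The word is reversed, then every letter is shifted forward by 9.
Applying it to short: reverse → trohs; then shift: t+9=c, r+9=a, o+9=x, h+9=q, s+9=b.

caxqb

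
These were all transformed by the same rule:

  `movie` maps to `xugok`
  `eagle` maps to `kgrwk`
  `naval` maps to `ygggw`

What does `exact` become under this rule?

kigne

The shift depends on letter class: consonant m→x is +11, but vowel o→u is +6. Vowels shift forward by 6 and consonants shift forward by 11.
Applying it to exact: e(vowel)+6=k, x(cons)+11=i, a(vowel)+6=g, c(cons)+11=n, t(cons)+11=e.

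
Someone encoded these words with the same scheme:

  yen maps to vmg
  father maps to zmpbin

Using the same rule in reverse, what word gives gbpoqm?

eighty

The output letters match the input read backwards, each shifted +8: yen reversed is ney. Read the word backwards and shift each letter +8.
Undoing it on gbpoqm: shift back: g−8=y, b−8=t, p−8=h, o−8=g, q−8=i, m−8=e → ythgie; then reverse → eighty.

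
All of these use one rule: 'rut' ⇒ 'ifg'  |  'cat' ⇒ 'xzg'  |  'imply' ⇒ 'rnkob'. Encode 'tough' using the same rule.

glfts

Each letter is replaced by its mirror in the alphabet: a↔z, b↔y, c↔x, and so on (the Atbash cipher).
Applying it to tough: t↔g, o↔l, u↔f, g↔t, h↔s.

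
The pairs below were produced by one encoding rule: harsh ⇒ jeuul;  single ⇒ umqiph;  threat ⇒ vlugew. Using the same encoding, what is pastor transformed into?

revvsu

Shifts by position in harsh: pos 0: h→j (+2), pos 1: a→e (+4), pos 2: r→u (+3), pos 3: s→u (+2), pos 4: h→l (+4) — repeating every 3. The shifts repeat in a cycle of length 3: positions 0,1,… shift by +2, +4, +3, then the pattern repeats.
On pastor: p+2=r, a+4=e, s+3=v, t+2=v, o+4=s, r+3=u.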